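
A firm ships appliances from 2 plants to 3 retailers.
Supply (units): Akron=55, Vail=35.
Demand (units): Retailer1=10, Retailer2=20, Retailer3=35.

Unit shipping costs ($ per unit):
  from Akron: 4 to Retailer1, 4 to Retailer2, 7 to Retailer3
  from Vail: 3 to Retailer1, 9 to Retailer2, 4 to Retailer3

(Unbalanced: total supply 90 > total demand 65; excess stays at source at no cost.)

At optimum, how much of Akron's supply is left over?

An optimal plan:
  Akron–Retailer1: 10 × $4 = $40
  Akron–Retailer2: 20 × $4 = $80
  Vail–Retailer3: 35 × $4 = $140
Total cost = $260.
Akron ships 30 of its 55, leaving 25.

25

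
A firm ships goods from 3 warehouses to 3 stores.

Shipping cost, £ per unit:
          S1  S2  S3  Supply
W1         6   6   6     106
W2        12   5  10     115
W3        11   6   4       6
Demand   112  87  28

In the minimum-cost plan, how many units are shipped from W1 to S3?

0

The minimum-cost plan:
  W1–S1: 106 × £6 = £636
  W2–S1: 6 × £12 = £72
  W2–S2: 87 × £5 = £435
  W2–S3: 22 × £10 = £220
  W3–S3: 6 × £4 = £24
Total cost = £1387.
The route W1→S3 is not used.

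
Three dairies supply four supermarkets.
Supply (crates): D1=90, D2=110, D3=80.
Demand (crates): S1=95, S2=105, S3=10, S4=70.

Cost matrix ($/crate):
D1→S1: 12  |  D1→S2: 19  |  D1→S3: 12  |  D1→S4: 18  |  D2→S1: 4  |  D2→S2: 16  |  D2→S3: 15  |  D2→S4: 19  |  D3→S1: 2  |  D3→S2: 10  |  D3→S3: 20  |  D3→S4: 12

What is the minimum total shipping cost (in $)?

One minimum-cost allocation:
  D1 to S2: 10 × $19 = $190
  D1 to S3: 10 × $12 = $120
  D1 to S4: 70 × $18 = $1260
  D2 to S1: 95 × $4 = $380
  D2 to S2: 15 × $16 = $240
  D3 to S2: 80 × $10 = $800
Total = 190 + 120 + 1260 + 380 + 240 + 800 = $2990.

2990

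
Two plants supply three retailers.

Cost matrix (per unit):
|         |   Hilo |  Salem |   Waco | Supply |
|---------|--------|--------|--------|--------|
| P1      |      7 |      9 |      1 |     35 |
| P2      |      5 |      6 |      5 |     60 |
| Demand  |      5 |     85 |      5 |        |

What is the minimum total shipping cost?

625

An optimal shipping plan:
  P1->Hilo: 5 units
  P1->Salem: 25 units
  P1->Waco: 5 units
  P2->Salem: 60 units
Total cost = 625.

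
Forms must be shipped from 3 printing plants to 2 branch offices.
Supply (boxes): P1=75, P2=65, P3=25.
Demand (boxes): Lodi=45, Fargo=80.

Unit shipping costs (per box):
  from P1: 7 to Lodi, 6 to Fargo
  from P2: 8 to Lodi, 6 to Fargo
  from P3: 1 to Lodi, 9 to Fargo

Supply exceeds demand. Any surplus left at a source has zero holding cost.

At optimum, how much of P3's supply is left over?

An optimal plan:
  P1–Lodi: 20 × 7 = 140
  P1–Fargo: 55 × 6 = 330
  P2–Fargo: 25 × 6 = 150
  P3–Lodi: 25 × 1 = 25
Total cost = 645.
P3 ships 25 of its 25, leaving 0.

0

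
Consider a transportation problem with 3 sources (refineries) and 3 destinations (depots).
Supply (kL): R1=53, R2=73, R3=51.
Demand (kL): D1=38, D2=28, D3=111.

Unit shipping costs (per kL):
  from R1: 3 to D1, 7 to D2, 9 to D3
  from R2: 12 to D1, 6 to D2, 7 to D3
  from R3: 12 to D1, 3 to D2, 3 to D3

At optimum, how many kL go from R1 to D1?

Solving gives:
  R1→D1: 38 × 3 = 114
  R1→D2: 15 × 7 = 105
  R2→D2: 13 × 6 = 78
  R2→D3: 60 × 7 = 420
  R3→D3: 51 × 3 = 153
Total cost = 870.
So R1→D1 carries 38 kL.

38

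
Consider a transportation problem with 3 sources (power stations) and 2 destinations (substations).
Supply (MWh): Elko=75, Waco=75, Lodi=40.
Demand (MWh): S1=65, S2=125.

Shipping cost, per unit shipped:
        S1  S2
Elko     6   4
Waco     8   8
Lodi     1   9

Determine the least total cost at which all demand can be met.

A cheapest plan:
  Elko→S2: 75 × 4 = 300
  Waco→S1: 25 × 8 = 200
  Waco→S2: 50 × 8 = 400
  Lodi→S1: 40 × 1 = 40
Total = 300 + 200 + 400 + 40 = 940.

940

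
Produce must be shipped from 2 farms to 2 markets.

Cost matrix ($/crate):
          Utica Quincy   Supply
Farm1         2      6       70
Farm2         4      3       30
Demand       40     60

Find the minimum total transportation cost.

350

Optimal allocation:
  Farm1->Utica: 40 × $2 = $80
  Farm1->Quincy: 30 × $6 = $180
  Farm2->Quincy: 30 × $3 = $90
Total = 80 + 180 + 90 = $350.
(Supply check: Farm1 ships 70; Farm2 ships 30.)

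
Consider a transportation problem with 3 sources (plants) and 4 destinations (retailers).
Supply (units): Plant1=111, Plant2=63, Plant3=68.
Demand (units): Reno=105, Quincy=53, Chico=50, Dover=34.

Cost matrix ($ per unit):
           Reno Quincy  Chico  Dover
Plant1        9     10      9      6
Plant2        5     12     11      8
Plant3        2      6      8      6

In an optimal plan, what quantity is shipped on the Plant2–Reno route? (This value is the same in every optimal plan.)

63

Solving gives:
  Plant1 to Quincy: 27 × $10 = $270
  Plant1 to Chico: 50 × $9 = $450
  Plant1 to Dover: 34 × $6 = $204
  Plant2 to Reno: 63 × $5 = $315
  Plant3 to Reno: 42 × $2 = $84
  Plant3 to Quincy: 26 × $6 = $156
Total cost = $1479.
So Plant2→Reno carries 63 units.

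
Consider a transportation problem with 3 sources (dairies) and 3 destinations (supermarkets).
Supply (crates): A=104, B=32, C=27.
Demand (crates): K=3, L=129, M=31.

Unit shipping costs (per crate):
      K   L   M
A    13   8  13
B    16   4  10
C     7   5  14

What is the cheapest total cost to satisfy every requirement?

1256

A cheapest plan:
  A to L: 73 × 8 = 584
  A to M: 31 × 13 = 403
  B to L: 32 × 4 = 128
  C to K: 3 × 7 = 21
  C to L: 24 × 5 = 120
Total = 584 + 403 + 128 + 21 + 120 = 1256.
(Supply check: A ships 104; B ships 32; C ships 27.)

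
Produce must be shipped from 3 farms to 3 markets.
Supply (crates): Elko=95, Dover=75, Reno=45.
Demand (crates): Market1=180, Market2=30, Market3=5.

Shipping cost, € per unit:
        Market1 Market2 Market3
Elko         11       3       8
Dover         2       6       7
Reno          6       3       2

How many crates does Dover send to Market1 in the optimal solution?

75

The minimum-cost plan:
  Elko→Market1: 65 × €11 = €715
  Elko→Market2: 30 × €3 = €90
  Dover→Market1: 75 × €2 = €150
  Reno→Market1: 40 × €6 = €240
  Reno→Market3: 5 × €2 = €10
Total cost = €1205.
So Dover→Market1 carries 75 crates.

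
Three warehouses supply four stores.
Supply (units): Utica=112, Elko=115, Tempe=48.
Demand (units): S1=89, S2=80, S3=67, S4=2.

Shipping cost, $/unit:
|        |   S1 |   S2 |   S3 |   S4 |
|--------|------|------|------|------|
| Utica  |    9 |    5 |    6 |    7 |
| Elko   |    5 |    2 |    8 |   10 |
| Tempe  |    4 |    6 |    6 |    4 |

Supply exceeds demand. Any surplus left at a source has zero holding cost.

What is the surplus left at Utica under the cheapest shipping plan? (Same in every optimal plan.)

Minimum-cost shipments:
  Utica->S2: 6 × $5 = $30
  Utica->S3: 67 × $6 = $402
  Utica->S4: 2 × $7 = $14
  Elko->S1: 41 × $5 = $205
  Elko->S2: 74 × $2 = $148
  Tempe->S1: 48 × $4 = $192
Total cost = $991.
Utica ships 75 of its 112, leaving 37.

37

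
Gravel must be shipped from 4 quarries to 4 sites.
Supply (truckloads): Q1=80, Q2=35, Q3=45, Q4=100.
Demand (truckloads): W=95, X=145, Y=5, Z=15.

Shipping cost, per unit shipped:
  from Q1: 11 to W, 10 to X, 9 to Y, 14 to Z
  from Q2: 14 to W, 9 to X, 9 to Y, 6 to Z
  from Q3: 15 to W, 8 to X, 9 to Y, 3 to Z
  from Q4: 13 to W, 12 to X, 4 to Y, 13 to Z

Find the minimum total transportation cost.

2655

One minimum-cost allocation:
  Q1→X: 80 × 10 = 800
  Q2→X: 35 × 9 = 315
  Q3→X: 30 × 8 = 240
  Q3→Z: 15 × 3 = 45
  Q4→W: 95 × 13 = 1235
  Q4→Y: 5 × 4 = 20
Total = 800 + 315 + 240 + 45 + 1235 + 20 = 2655.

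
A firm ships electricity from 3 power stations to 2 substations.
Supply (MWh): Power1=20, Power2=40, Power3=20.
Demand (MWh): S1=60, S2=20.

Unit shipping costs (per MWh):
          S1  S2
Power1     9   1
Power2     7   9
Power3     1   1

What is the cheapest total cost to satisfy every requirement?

320

One minimum-cost allocation:
  Power1->S2: 20 × 1 = 20
  Power2->S1: 40 × 7 = 280
  Power3->S1: 20 × 1 = 20
Total = 20 + 280 + 20 = 320.
(Supply check: Power1 ships 20; Power2 ships 40; Power3 ships 20.)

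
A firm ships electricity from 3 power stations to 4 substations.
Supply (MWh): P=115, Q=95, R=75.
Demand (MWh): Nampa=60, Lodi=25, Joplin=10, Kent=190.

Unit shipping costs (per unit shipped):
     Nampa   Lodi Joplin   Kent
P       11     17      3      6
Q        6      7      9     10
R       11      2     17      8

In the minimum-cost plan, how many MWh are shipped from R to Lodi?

25

Solving gives:
  P–Joplin: 10 MWh
  P–Kent: 105 MWh
  Q–Nampa: 60 MWh
  Q–Kent: 35 MWh
  R–Lodi: 25 MWh
  R–Kent: 50 MWh
Total cost = 1820.
So R→Lodi carries 25 MWh.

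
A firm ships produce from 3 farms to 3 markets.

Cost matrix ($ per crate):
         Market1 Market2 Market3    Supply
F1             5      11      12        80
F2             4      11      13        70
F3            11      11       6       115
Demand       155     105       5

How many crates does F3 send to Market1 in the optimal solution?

5

Optimal shipments:
  F1 to Market1: 80 × $5 = $400
  F2 to Market1: 70 × $4 = $280
  F3 to Market1: 5 × $11 = $55
  F3 to Market2: 105 × $11 = $1155
  F3 to Market3: 5 × $6 = $30
Total cost = $1920.
So F3→Market1 carries 5 crates.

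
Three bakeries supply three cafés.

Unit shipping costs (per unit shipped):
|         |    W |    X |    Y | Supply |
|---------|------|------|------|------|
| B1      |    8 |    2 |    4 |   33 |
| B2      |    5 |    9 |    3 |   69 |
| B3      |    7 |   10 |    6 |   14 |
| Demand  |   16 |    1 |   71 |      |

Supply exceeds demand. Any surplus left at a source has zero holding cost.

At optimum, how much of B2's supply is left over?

0

An optimal plan:
  B1→X: 1 × 2 = 2
  B1→Y: 18 × 4 = 72
  B2→W: 16 × 5 = 80
  B2→Y: 53 × 3 = 159
Total cost = 313.
B2 ships 69 of its 69, leaving 0.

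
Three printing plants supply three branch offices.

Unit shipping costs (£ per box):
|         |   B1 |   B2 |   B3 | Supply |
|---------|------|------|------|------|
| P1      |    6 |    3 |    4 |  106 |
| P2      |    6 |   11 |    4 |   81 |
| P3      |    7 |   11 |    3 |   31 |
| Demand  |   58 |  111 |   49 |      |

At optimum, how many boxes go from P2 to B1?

Solving gives:
  P1→B2: 106 × £3 = £318
  P2→B1: 58 × £6 = £348
  P2→B2: 5 × £11 = £55
  P2→B3: 18 × £4 = £72
  P3→B3: 31 × £3 = £93
Total cost = £886.
So P2→B1 carries 58 boxes.

58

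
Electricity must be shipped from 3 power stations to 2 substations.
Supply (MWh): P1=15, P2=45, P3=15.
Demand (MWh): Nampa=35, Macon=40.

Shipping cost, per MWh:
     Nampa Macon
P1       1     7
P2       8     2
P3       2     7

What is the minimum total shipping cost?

165

One minimum-cost allocation:
  P1->Nampa: 15 × 1 = 15
  P2->Nampa: 5 × 8 = 40
  P2->Macon: 40 × 2 = 80
  P3->Nampa: 15 × 2 = 30
Total = 15 + 40 + 80 + 30 = 165.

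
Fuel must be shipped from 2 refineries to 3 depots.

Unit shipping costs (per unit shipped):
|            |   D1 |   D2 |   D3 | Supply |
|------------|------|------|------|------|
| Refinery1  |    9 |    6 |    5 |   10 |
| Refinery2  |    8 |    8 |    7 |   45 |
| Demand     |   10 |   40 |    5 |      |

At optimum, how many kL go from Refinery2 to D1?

The minimum-cost plan:
  Refinery1->D2: 10 × 6 = 60
  Refinery2->D1: 10 × 8 = 80
  Refinery2->D2: 30 × 8 = 240
  Refinery2->D3: 5 × 7 = 35
Total cost = 415.
So Refinery2→D1 carries 10 kL.

10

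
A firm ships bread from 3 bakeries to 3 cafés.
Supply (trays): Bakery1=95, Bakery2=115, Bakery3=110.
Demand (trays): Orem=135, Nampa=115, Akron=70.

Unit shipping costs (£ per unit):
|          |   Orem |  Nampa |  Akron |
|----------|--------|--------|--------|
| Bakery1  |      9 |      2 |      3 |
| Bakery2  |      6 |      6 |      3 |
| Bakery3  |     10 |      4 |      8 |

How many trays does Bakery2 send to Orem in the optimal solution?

The minimum-cost plan:
  Bakery1 to Nampa: 25 trays
  Bakery1 to Akron: 70 trays
  Bakery2 to Orem: 115 trays
  Bakery3 to Orem: 20 trays
  Bakery3 to Nampa: 90 trays
Total cost = £1510.
So Bakery2→Orem carries 115 trays.

115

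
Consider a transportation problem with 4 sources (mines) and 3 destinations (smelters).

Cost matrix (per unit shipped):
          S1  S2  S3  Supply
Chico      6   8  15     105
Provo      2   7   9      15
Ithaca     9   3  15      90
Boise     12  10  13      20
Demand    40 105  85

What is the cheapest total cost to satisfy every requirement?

An optimal shipping plan:
  Chico→S1: 40 × 6 = 240
  Chico→S2: 15 × 8 = 120
  Chico→S3: 50 × 15 = 750
  Provo→S3: 15 × 9 = 135
  Ithaca→S2: 90 × 3 = 270
  Boise→S3: 20 × 13 = 260
Total = 240 + 120 + 750 + 135 + 270 + 260 = 1775.

1775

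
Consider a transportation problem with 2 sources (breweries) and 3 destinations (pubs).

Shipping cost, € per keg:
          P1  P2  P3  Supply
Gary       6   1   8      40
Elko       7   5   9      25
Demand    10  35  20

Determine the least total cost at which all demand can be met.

280

Optimal allocation:
  Gary to P1: 5 kegs
  Gary to P2: 35 kegs
  Elko to P1: 5 kegs
  Elko to P3: 20 kegs
Total cost = €280.
(Supply check: Gary ships 40; Elko ships 25.)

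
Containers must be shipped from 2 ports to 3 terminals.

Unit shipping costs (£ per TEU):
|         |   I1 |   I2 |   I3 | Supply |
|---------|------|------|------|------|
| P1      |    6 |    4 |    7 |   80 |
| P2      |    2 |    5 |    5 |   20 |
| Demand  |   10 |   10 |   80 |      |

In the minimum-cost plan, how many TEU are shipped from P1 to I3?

70

Optimal shipments:
  P1 to I2: 10 TEU
  P1 to I3: 70 TEU
  P2 to I1: 10 TEU
  P2 to I3: 10 TEU
Total cost = £600.
So P1→I3 carries 70 TEU.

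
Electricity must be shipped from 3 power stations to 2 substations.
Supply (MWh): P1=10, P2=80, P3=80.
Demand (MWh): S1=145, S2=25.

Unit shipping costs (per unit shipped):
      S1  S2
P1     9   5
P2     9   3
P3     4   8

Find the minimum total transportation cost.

980

An optimal shipping plan:
  P1→S1: 10 × 9 = 90
  P2→S1: 55 × 9 = 495
  P2→S2: 25 × 3 = 75
  P3→S1: 80 × 4 = 320
Total = 90 + 495 + 75 + 320 = 980.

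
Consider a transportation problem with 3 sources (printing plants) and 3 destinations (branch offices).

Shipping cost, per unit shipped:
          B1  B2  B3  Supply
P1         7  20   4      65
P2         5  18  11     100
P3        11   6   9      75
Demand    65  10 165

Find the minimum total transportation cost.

One minimum-cost allocation:
  P1→B3: 65 × 4 = 260
  P2→B1: 65 × 5 = 325
  P2→B3: 35 × 11 = 385
  P3→B2: 10 × 6 = 60
  P3→B3: 65 × 9 = 585
Total = 260 + 325 + 385 + 60 + 585 = 1615.
(Supply check: P1 ships 65; P2 ships 100; P3 ships 75.)

1615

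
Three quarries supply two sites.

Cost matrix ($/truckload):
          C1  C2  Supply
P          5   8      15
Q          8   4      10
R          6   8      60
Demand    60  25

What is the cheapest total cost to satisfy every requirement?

An optimal shipping plan:
  P–C1: 15 truckloads
  Q–C2: 10 truckloads
  R–C1: 45 truckloads
  R–C2: 15 truckloads
Total cost = $505.

505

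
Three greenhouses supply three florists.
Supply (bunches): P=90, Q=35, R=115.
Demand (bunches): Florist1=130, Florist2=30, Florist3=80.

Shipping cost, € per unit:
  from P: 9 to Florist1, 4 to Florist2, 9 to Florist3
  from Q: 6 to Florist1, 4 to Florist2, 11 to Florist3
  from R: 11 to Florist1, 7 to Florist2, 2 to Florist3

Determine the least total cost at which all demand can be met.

1415

A cheapest plan:
  P→Florist1: 60 bunches
  P→Florist2: 30 bunches
  Q→Florist1: 35 bunches
  R→Florist1: 35 bunches
  R→Florist3: 80 bunches
Total cost = €1415.
(Supply check: P ships 90; Q ships 35; R ships 115.)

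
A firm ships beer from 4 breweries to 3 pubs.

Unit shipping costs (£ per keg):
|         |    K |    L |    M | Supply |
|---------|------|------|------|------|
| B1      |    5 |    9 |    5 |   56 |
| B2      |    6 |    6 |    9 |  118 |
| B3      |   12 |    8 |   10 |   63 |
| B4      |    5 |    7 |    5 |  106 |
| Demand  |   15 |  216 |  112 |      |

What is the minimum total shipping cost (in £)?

One minimum-cost allocation:
  B1 to M: 56 × £5 = £280
  B2 to L: 118 × £6 = £708
  B3 to L: 63 × £8 = £504
  B4 to K: 15 × £5 = £75
  B4 to L: 35 × £7 = £245
  B4 to M: 56 × £5 = £280
Total = 280 + 708 + 504 + 75 + 245 + 280 = £2092.

2092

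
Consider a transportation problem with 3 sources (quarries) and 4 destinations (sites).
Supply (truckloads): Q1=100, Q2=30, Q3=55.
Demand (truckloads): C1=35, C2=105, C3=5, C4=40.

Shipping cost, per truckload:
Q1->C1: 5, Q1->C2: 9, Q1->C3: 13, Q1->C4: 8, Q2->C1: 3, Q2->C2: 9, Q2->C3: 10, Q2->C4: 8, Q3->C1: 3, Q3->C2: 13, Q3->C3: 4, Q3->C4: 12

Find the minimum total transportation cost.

One minimum-cost allocation:
  Q1–C2: 100 × 9 = 900
  Q2–C2: 5 × 9 = 45
  Q2–C4: 25 × 8 = 200
  Q3–C1: 35 × 3 = 105
  Q3–C3: 5 × 4 = 20
  Q3–C4: 15 × 12 = 180
Total = 900 + 45 + 200 + 105 + 20 + 180 = 1450.
(Supply check: Q1 ships 100; Q2 ships 30; Q3 ships 55.)

1450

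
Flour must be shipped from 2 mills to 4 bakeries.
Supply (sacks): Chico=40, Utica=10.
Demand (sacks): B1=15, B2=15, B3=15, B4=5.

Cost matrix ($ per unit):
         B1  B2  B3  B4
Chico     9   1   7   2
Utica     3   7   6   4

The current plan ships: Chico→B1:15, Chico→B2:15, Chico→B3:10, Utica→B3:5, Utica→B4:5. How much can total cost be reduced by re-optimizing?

65

Current plan cost = 15·9 + 15·1 + 10·7 + 5·6 + 5·4 = $270.
Optimal plan:
  Chico–B1: 5 × $9 = $45
  Chico–B2: 15 × $1 = $15
  Chico–B3: 15 × $7 = $105
  Chico–B4: 5 × $2 = $10
  Utica–B1: 10 × $3 = $30
Optimal cost = $205.
Saving = 270 − 205 = $65.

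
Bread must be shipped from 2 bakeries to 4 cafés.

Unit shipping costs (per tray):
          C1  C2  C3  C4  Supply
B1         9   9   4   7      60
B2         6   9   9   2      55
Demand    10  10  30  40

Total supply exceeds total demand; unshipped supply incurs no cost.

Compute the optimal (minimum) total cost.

One minimum-cost allocation:
  B1–C2: 10 × 9 = 90
  B1–C3: 30 × 4 = 120
  B2–C1: 10 × 6 = 60
  B2–C4: 40 × 2 = 80
Total = 90 + 120 + 60 + 80 = 350.

350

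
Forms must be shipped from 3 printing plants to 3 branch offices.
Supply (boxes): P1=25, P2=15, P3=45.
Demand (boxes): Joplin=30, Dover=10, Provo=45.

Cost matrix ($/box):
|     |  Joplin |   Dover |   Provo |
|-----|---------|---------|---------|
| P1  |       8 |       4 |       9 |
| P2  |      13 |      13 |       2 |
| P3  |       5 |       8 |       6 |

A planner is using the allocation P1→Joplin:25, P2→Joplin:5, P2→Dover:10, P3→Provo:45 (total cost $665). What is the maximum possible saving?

220

Current plan cost = 25·8 + 5·13 + 10·13 + 45·6 = $665.
Optimal plan:
  P1–Dover: 10 × $4 = $40
  P1–Provo: 15 × $9 = $135
  P2–Provo: 15 × $2 = $30
  P3–Joplin: 30 × $5 = $150
  P3–Provo: 15 × $6 = $90
Optimal cost = $445.
Saving = 665 − 445 = $220.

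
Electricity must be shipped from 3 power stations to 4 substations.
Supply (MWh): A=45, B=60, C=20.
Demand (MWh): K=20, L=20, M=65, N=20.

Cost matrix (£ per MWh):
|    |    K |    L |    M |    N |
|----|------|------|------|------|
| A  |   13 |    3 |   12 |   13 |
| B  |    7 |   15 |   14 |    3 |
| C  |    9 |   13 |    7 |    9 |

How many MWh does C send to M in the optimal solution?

Optimal shipments:
  A->L: 20 MWh
  A->M: 25 MWh
  B->K: 20 MWh
  B->M: 20 MWh
  B->N: 20 MWh
  C->M: 20 MWh
Total cost = £980.
So C→M carries 20 MWh.

20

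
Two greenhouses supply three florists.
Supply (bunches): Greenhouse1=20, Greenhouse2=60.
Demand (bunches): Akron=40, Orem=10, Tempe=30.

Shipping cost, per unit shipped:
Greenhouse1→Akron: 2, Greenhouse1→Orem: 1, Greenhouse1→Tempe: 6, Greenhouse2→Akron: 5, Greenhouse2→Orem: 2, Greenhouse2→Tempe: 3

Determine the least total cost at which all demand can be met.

Optimal allocation:
  Greenhouse1 to Akron: 20 × 2 = 40
  Greenhouse2 to Akron: 20 × 5 = 100
  Greenhouse2 to Orem: 10 × 2 = 20
  Greenhouse2 to Tempe: 30 × 3 = 90
Total = 40 + 100 + 20 + 90 = 250.
(Supply check: Greenhouse1 ships 20; Greenhouse2 ships 60.)

250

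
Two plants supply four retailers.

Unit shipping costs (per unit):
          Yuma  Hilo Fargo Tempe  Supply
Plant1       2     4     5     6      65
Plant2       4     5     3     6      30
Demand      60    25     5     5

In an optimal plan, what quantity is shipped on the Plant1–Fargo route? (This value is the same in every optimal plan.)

0

Optimal shipments:
  Plant1–Yuma: 60 × 2 = 120
  Plant1–Hilo: 5 × 4 = 20
  Plant2–Hilo: 20 × 5 = 100
  Plant2–Fargo: 5 × 3 = 15
  Plant2–Tempe: 5 × 6 = 30
Total cost = 285.
The route Plant1→Fargo is not used.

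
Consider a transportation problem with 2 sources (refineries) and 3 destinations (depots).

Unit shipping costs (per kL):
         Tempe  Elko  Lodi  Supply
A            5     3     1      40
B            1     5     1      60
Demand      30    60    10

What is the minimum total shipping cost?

Optimal allocation:
  A→Elko: 40 × 3 = 120
  B→Tempe: 30 × 1 = 30
  B→Elko: 20 × 5 = 100
  B→Lodi: 10 × 1 = 10
Total = 120 + 30 + 100 + 10 = 260.

260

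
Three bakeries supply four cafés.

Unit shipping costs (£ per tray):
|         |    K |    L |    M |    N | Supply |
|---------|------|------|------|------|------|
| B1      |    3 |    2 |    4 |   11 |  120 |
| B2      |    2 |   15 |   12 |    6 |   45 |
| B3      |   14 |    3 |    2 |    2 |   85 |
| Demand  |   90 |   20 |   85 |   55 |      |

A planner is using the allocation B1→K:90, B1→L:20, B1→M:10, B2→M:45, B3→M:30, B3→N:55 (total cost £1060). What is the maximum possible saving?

Current plan cost = 90·3 + 20·2 + 10·4 + 45·12 + 30·2 + 55·2 = £1060.
Optimal plan:
  B1->K: 45 × £3 = £135
  B1->L: 20 × £2 = £40
  B1->M: 55 × £4 = £220
  B2->K: 45 × £2 = £90
  B3->M: 30 × £2 = £60
  B3->N: 55 × £2 = £110
Optimal cost = £655.
Saving = 1060 − 655 = £405.

405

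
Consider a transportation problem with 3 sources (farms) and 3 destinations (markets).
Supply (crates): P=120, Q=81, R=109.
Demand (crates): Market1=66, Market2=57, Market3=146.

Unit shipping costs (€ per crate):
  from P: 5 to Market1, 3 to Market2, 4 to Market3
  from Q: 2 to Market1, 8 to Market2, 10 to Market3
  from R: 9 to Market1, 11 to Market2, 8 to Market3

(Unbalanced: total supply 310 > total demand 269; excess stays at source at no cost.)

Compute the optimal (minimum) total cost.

Optimal allocation:
  P->Market2: 57 × €3 = €171
  P->Market3: 63 × €4 = €252
  Q->Market1: 66 × €2 = €132
  R->Market3: 83 × €8 = €664
Total = 171 + 252 + 132 + 664 = €1219.

1219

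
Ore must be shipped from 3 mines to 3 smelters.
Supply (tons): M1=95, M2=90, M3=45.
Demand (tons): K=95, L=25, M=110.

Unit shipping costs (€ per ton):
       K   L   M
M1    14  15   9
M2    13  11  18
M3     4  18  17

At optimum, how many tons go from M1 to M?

95

The minimum-cost plan:
  M1->M: 95 × €9 = €855
  M2->K: 50 × €13 = €650
  M2->L: 25 × €11 = €275
  M2->M: 15 × €18 = €270
  M3->K: 45 × €4 = €180
Total cost = €2230.
So M1→M carries 95 tons.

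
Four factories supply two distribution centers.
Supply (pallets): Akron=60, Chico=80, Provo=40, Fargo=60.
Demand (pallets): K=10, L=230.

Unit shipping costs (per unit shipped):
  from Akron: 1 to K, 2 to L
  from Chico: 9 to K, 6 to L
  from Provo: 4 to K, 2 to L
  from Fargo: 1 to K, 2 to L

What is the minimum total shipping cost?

790

An optimal shipping plan:
  Akron–K: 10 × 1 = 10
  Akron–L: 50 × 2 = 100
  Chico–L: 80 × 6 = 480
  Provo–L: 40 × 2 = 80
  Fargo–L: 60 × 2 = 120
Total = 10 + 100 + 480 + 80 + 120 = 790.
(Supply check: Akron ships 60; Chico ships 80; Provo ships 40; Fargo ships 60.)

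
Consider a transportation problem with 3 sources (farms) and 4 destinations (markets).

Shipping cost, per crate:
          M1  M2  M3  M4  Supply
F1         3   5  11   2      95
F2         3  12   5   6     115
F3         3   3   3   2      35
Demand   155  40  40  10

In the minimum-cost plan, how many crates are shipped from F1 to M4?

The minimum-cost plan:
  F1→M1: 45 × 3 = 135
  F1→M2: 40 × 5 = 200
  F1→M4: 10 × 2 = 20
  F2→M1: 110 × 3 = 330
  F2→M3: 5 × 5 = 25
  F3→M3: 35 × 3 = 105
Total cost = 815.
So F1→M4 carries 10 crates.

10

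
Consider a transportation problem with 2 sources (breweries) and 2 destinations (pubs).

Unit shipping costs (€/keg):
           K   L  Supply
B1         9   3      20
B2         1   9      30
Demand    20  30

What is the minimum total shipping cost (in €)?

Optimal allocation:
  B1–L: 20 × €3 = €60
  B2–K: 20 × €1 = €20
  B2–L: 10 × €9 = €90
Total = 60 + 20 + 90 = €170.

170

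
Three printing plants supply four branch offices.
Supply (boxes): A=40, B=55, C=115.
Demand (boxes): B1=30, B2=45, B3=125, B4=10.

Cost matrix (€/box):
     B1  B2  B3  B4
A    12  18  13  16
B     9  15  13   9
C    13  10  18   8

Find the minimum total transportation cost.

Optimal allocation:
  A–B3: 40 × €13 = €520
  B–B3: 55 × €13 = €715
  C–B1: 30 × €13 = €390
  C–B2: 45 × €10 = €450
  C–B3: 30 × €18 = €540
  C–B4: 10 × €8 = €80
Total = 520 + 715 + 390 + 450 + 540 + 80 = €2695.
(Supply check: A ships 40; B ships 55; C ships 115.)

2695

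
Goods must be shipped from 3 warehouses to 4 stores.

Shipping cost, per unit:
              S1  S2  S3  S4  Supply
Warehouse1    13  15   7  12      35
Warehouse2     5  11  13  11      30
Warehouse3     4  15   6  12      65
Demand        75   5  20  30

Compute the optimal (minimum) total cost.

850

One minimum-cost allocation:
  Warehouse1->S3: 20 × 7 = 140
  Warehouse1->S4: 15 × 12 = 180
  Warehouse2->S1: 10 × 5 = 50
  Warehouse2->S2: 5 × 11 = 55
  Warehouse2->S4: 15 × 11 = 165
  Warehouse3->S1: 65 × 4 = 260
Total = 140 + 180 + 50 + 55 + 165 + 260 = 850.
(Supply check: Warehouse1 ships 35; Warehouse2 ships 30; Warehouse3 ships 65.)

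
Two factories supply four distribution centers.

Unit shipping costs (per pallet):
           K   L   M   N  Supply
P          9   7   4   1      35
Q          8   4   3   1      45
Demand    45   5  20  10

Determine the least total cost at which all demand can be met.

475

One minimum-cost allocation:
  P→K: 5 pallets
  P→M: 20 pallets
  P→N: 10 pallets
  Q→K: 40 pallets
  Q→L: 5 pallets
Total cost = 475.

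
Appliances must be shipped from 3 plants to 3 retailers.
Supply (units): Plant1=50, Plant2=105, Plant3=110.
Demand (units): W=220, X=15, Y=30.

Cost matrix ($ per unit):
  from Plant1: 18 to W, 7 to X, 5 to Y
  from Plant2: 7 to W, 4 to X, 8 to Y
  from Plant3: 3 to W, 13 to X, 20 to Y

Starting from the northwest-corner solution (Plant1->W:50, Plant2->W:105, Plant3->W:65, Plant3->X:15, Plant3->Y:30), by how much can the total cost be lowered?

1215

Current plan cost = 50·18 + 105·7 + 65·3 + 15·13 + 30·20 = $2625.
Optimal plan:
  Plant1→W: 5 × $18 = $90
  Plant1→X: 15 × $7 = $105
  Plant1→Y: 30 × $5 = $150
  Plant2→W: 105 × $7 = $735
  Plant3→W: 110 × $3 = $330
Optimal cost = $1410.
Saving = 2625 − 1410 = $1215.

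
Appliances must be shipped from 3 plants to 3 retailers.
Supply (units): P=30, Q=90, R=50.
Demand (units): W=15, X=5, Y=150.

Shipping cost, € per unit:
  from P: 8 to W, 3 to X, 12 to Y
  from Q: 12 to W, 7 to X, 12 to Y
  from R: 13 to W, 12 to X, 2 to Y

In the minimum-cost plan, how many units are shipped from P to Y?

The minimum-cost plan:
  P->W: 15 units
  P->X: 5 units
  P->Y: 10 units
  Q->Y: 90 units
  R->Y: 50 units
Total cost = €1435.
So P→Y carries 10 units.

10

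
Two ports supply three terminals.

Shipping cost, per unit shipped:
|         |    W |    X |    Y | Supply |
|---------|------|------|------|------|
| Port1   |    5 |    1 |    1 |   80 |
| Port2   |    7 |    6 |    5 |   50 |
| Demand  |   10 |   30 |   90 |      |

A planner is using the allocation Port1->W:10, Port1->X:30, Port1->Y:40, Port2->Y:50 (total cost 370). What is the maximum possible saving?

20

Current plan cost = 10·5 + 30·1 + 40·1 + 50·5 = 370.
Optimal plan:
  Port1 to X: 30 × 1 = 30
  Port1 to Y: 50 × 1 = 50
  Port2 to W: 10 × 7 = 70
  Port2 to Y: 40 × 5 = 200
Optimal cost = 350.
Saving = 370 − 350 = 20.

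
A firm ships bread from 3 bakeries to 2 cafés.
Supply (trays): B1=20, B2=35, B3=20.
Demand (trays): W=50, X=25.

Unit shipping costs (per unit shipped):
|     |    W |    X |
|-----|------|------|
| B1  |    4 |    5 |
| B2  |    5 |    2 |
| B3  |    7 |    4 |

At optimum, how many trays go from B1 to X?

The minimum-cost plan:
  B1–W: 20 × 4 = 80
  B2–W: 30 × 5 = 150
  B2–X: 5 × 2 = 10
  B3–X: 20 × 4 = 80
Total cost = 320.
The route B1→X is not used.

0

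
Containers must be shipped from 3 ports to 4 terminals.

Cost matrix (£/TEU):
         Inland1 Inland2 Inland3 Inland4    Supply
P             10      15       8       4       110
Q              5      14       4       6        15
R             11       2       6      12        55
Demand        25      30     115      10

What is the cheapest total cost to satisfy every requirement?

1145

An optimal shipping plan:
  P–Inland1: 10 × £10 = £100
  P–Inland3: 90 × £8 = £720
  P–Inland4: 10 × £4 = £40
  Q–Inland1: 15 × £5 = £75
  R–Inland2: 30 × £2 = £60
  R–Inland3: 25 × £6 = £150
Total = 100 + 720 + 40 + 75 + 60 + 150 = £1145.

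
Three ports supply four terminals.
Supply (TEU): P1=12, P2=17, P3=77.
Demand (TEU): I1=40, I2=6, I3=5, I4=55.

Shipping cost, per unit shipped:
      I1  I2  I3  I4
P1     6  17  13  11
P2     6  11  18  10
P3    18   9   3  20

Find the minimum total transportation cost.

1541

One minimum-cost allocation:
  P1->I1: 12 × 6 = 72
  P2->I1: 17 × 6 = 102
  P3->I1: 11 × 18 = 198
  P3->I2: 6 × 9 = 54
  P3->I3: 5 × 3 = 15
  P3->I4: 55 × 20 = 1100
Total = 72 + 102 + 198 + 54 + 15 + 1100 = 1541.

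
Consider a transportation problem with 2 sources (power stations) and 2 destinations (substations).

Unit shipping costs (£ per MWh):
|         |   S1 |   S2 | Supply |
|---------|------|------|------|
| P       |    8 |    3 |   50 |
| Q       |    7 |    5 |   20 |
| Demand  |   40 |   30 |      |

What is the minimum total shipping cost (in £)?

One minimum-cost allocation:
  P–S1: 20 × £8 = £160
  P–S2: 30 × £3 = £90
  Q–S1: 20 × £7 = £140
Total = 160 + 90 + 140 = £390.
(Supply check: P ships 50; Q ships 20.)

390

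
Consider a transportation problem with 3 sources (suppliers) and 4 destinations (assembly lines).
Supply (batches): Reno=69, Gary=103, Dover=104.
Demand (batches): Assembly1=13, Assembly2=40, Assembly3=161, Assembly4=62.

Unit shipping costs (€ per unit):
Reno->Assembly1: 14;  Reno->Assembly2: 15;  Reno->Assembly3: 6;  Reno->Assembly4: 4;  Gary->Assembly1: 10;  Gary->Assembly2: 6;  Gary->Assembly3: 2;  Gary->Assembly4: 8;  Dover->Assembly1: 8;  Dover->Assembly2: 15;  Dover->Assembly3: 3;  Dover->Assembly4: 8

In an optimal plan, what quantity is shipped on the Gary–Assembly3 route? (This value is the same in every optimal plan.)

Optimal shipments:
  Reno→Assembly3: 7 × €6 = €42
  Reno→Assembly4: 62 × €4 = €248
  Gary→Assembly2: 40 × €6 = €240
  Gary→Assembly3: 63 × €2 = €126
  Dover→Assembly1: 13 × €8 = €104
  Dover→Assembly3: 91 × €3 = €273
Total cost = €1033.
So Gary→Assembly3 carries 63 batches.

63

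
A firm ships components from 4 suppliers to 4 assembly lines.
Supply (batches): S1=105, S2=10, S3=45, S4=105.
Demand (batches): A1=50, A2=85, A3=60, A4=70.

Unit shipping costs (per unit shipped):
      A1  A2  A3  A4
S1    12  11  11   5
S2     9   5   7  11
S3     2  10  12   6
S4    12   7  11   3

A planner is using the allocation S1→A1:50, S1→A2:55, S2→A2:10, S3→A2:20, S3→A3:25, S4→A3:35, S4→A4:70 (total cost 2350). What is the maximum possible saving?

675

Current plan cost = 50·12 + 55·11 + 10·5 + 20·10 + 25·12 + 35·11 + 70·3 = 2350.
Optimal plan:
  S1–A1: 5 batches
  S1–A3: 50 batches
  S1–A4: 50 batches
  S2–A3: 10 batches
  S3–A1: 45 batches
  S4–A2: 85 batches
  S4–A4: 20 batches
Optimal cost = 1675.
Saving = 2350 − 1675 = 675.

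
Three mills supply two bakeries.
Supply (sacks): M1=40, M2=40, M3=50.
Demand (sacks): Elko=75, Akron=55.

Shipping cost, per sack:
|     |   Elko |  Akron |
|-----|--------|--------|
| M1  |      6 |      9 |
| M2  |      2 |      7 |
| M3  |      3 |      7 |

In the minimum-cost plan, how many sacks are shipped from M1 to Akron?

Solving gives:
  M1 to Akron: 40 × 9 = 360
  M2 to Elko: 40 × 2 = 80
  M3 to Elko: 35 × 3 = 105
  M3 to Akron: 15 × 7 = 105
Total cost = 650.
So M1→Akron carries 40 sacks.

40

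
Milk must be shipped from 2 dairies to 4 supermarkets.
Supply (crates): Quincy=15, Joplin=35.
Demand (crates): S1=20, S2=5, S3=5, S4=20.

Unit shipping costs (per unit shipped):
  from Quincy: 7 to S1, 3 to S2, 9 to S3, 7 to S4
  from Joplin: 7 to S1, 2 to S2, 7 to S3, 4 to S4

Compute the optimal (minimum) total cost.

265

An optimal shipping plan:
  Quincy–S1: 15 crates
  Joplin–S1: 5 crates
  Joplin–S2: 5 crates
  Joplin–S3: 5 crates
  Joplin–S4: 20 crates
Total cost = 265.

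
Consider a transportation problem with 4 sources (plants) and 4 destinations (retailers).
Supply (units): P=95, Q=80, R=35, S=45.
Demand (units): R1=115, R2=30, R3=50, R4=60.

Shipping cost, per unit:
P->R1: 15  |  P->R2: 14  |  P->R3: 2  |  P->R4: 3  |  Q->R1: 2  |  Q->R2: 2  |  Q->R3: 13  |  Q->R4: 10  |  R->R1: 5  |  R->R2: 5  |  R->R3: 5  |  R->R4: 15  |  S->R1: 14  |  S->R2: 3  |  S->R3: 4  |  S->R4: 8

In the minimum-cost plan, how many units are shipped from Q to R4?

The minimum-cost plan:
  P->R3: 35 × 2 = 70
  P->R4: 60 × 3 = 180
  Q->R1: 80 × 2 = 160
  R->R1: 35 × 5 = 175
  S->R2: 30 × 3 = 90
  S->R3: 15 × 4 = 60
Total cost = 735.
The route Q→R4 is not used.

0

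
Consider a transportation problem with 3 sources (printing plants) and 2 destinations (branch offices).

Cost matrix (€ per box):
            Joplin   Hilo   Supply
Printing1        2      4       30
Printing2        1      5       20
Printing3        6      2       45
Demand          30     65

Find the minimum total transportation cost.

A cheapest plan:
  Printing1→Joplin: 10 boxes
  Printing1→Hilo: 20 boxes
  Printing2→Joplin: 20 boxes
  Printing3→Hilo: 45 boxes
Total cost = €210.

210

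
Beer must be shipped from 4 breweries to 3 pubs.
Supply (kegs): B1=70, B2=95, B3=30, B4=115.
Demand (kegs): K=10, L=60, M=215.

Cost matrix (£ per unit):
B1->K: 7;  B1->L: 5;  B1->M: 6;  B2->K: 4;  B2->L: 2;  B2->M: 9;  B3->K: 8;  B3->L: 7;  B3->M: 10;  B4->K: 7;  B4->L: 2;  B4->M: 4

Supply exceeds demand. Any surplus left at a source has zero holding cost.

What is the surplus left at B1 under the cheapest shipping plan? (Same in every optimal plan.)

0

An optimal plan:
  B1–M: 70 × £6 = £420
  B2–K: 10 × £4 = £40
  B2–L: 60 × £2 = £120
  B2–M: 25 × £9 = £225
  B3–M: 5 × £10 = £50
  B4–M: 115 × £4 = £460
Total cost = £1315.
B1 ships 70 of its 70, leaving 0.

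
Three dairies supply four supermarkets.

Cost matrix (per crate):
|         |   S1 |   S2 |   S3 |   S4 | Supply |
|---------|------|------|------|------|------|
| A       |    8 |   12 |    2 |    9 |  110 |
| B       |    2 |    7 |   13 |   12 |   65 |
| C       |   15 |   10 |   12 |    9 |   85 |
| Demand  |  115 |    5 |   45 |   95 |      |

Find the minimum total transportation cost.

A cheapest plan:
  A→S1: 50 × 8 = 400
  A→S3: 45 × 2 = 90
  A→S4: 15 × 9 = 135
  B→S1: 65 × 2 = 130
  C→S2: 5 × 10 = 50
  C→S4: 80 × 9 = 720
Total = 400 + 90 + 135 + 130 + 50 + 720 = 1525.
(Supply check: A ships 110; B ships 65; C ships 85.)

1525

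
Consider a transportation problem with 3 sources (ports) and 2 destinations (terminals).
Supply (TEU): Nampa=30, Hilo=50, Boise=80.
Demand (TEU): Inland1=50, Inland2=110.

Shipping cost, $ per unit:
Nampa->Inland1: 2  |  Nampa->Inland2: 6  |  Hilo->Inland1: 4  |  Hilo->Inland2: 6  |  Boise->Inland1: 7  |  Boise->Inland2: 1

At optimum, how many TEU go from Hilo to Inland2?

30

The minimum-cost plan:
  Nampa->Inland1: 30 × $2 = $60
  Hilo->Inland1: 20 × $4 = $80
  Hilo->Inland2: 30 × $6 = $180
  Boise->Inland2: 80 × $1 = $80
Total cost = $400.
So Hilo→Inland2 carries 30 TEU.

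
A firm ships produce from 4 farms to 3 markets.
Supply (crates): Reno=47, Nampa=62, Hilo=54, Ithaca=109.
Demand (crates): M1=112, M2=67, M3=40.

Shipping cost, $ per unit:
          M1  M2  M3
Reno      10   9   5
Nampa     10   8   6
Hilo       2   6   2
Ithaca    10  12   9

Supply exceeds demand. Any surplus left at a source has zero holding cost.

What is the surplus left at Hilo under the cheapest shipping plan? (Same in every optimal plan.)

0

Minimum-cost shipments:
  Reno–M1: 2 × $10 = $20
  Reno–M2: 5 × $9 = $45
  Reno–M3: 40 × $5 = $200
  Nampa–M2: 62 × $8 = $496
  Hilo–M1: 54 × $2 = $108
  Ithaca–M1: 56 × $10 = $560
Total cost = $1429.
Hilo ships 54 of its 54, leaving 0.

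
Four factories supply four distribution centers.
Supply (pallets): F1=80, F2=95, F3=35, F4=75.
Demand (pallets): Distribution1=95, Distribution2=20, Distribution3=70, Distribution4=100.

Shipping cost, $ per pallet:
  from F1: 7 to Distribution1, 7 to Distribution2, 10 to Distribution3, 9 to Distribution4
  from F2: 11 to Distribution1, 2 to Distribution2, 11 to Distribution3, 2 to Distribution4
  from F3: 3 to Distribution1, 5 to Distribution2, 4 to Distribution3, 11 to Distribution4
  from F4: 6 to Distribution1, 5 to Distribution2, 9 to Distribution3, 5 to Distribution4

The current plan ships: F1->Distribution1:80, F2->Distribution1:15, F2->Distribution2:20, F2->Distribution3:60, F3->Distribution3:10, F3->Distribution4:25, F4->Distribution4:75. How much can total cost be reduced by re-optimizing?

Current plan cost = 80·7 + 15·11 + 20·2 + 60·11 + 10·4 + 25·11 + 75·5 = $2115.
Optimal plan:
  F1–Distribution1: 80 × $7 = $560
  F2–Distribution4: 95 × $2 = $190
  F3–Distribution3: 35 × $4 = $140
  F4–Distribution1: 15 × $6 = $90
  F4–Distribution2: 20 × $5 = $100
  F4–Distribution3: 35 × $9 = $315
  F4–Distribution4: 5 × $5 = $25
Optimal cost = $1420.
Saving = 2115 − 1420 = $695.

695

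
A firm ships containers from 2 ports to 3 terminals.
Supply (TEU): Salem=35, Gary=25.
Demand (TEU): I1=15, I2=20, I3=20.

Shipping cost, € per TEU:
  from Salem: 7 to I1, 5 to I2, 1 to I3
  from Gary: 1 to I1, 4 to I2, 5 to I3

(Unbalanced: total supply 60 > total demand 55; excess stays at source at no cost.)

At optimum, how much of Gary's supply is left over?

0

An optimal plan:
  Salem to I2: 10 × €5 = €50
  Salem to I3: 20 × €1 = €20
  Gary to I1: 15 × €1 = €15
  Gary to I2: 10 × €4 = €40
Total cost = €125.
Gary ships 25 of its 25, leaving 0.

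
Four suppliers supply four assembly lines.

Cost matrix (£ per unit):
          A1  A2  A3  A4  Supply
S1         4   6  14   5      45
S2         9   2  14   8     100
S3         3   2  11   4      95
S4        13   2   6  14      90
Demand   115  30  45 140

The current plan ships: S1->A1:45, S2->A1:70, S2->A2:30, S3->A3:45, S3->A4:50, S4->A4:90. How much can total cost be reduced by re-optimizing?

995

Current plan cost = 45·4 + 70·9 + 30·2 + 45·11 + 50·4 + 90·14 = £2825.
Optimal plan:
  S1->A1: 5 × £4 = £20
  S1->A4: 40 × £5 = £200
  S2->A4: 100 × £8 = £800
  S3->A1: 95 × £3 = £285
  S4->A1: 15 × £13 = £195
  S4->A2: 30 × £2 = £60
  S4->A3: 45 × £6 = £270
Optimal cost = £1830.
Saving = 2825 − 1830 = £995.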